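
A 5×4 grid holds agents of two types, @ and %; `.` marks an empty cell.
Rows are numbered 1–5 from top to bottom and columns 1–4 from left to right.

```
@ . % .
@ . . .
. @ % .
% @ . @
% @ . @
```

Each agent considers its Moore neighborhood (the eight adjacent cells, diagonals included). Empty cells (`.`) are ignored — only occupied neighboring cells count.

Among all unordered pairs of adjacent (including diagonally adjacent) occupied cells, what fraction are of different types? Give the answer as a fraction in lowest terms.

4/7

Scan each occupied cell's neighbors to the right and below (and the two forward diagonals) so each pair is counted once.
Row 1: @(1,1)–@(2,1)=  → 0/1 unlike.
Row 2: @(2,1)–@(3,2)=  → 0/1 unlike.
Row 3: @(3,2)–%(3,3)≠ @(3,2)–@(4,2)= @(3,2)–%(4,1)≠ %(3,3)–@(4,4)≠ %(3,3)–@(4,2)≠  → 4/5 unlike.
Row 4: %(4,1)–@(4,2)≠ %(4,1)–%(5,1)= %(4,1)–@(5,2)≠ @(4,2)–@(5,2)= @(4,2)–%(5,1)≠ @(4,4)–@(5,4)=  → 3/6 unlike.
Row 5: %(5,1)–@(5,2)≠  → 1/1 unlike.
Total adjacent occupied pairs: 14; unlike-type pairs: 8.
8/14 reduces to 4/7.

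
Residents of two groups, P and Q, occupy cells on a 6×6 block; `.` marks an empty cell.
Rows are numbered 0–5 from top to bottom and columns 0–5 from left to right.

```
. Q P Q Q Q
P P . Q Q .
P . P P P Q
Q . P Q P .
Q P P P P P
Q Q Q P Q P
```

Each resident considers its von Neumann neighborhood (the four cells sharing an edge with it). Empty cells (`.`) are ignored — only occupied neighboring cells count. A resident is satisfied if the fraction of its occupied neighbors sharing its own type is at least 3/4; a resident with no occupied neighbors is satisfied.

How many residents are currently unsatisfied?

21

(0,1)Q 0/2 unhappy
(0,2)P 0/2 unhappy
(0,3)Q 2/3 unhappy
(0,4)Q 3/3 ok
(0,5)Q 1/1 ok
(1,0)P 2/2 ok
(1,1)P 1/2 unhappy
(1,3)Q 2/3 unhappy
(1,4)Q 2/3 unhappy
(2,0)P 1/2 unhappy
(2,2)P 2/2 ok
(2,3)P 2/4 unhappy
(2,4)P 2/4 unhappy
(2,5)Q 0/1 unhappy
(3,0)Q 1/2 unhappy
(3,2)P 2/3 unhappy
(3,3)Q 0/4 unhappy
(3,4)P 2/3 unhappy
(4,0)Q 2/3 unhappy
(4,1)P 1/3 unhappy
(4,2)P 3/4 ok
(4,3)P 3/4 ok
(4,4)P 3/4 ok
(4,5)P 2/2 ok
(5,0)Q 2/2 ok
(5,1)Q 2/3 unhappy
(5,2)Q 1/3 unhappy
(5,3)P 1/3 unhappy
(5,4)Q 0/3 unhappy
(5,5)P 1/2 unhappy
Unsatisfied: (0,1), (0,2), (0,3), (1,1), (1,3), (1,4), (2,0), (2,3), (2,4), (2,5), (3,0), (3,2), (3,3), (3,4), (4,0), (4,1), (5,1), (5,2), (5,3), (5,4), (5,5) — 21 in total.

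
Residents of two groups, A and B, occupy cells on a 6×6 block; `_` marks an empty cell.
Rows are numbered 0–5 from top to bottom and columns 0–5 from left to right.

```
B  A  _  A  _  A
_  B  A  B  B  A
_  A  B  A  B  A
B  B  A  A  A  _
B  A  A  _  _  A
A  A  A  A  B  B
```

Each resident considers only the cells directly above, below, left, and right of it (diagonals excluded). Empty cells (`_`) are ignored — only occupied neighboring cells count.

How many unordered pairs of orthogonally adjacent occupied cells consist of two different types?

Scan each occupied cell's neighbors to the right and below so each pair is counted once.
Row 0: B(0,0)–A(0,1)≠ A(0,1)–B(1,1)≠ A(0,3)–B(1,3)≠ A(0,5)–A(1,5)=  → 3/4 unlike.
Row 1: B(1,1)–A(1,2)≠ B(1,1)–A(2,1)≠ A(1,2)–B(1,3)≠ A(1,2)–B(2,2)≠ B(1,3)–B(1,4)= B(1,3)–A(2,3)≠ B(1,4)–A(1,5)≠ B(1,4)–B(2,4)= A(1,5)–A(2,5)=  → 6/9 unlike.
Row 2: A(2,1)–B(2,2)≠ A(2,1)–B(3,1)≠ B(2,2)–A(2,3)≠ B(2,2)–A(3,2)≠ A(2,3)–B(2,4)≠ A(2,3)–A(3,3)= B(2,4)–A(2,5)≠ B(2,4)–A(3,4)≠  → 7/8 unlike.
Row 3: B(3,0)–B(3,1)= B(3,0)–B(4,0)= B(3,1)–A(3,2)≠ B(3,1)–A(4,1)≠ A(3,2)–A(3,3)= A(3,2)–A(4,2)= A(3,3)–A(3,4)=  → 2/7 unlike.
Row 4: B(4,0)–A(4,1)≠ B(4,0)–A(5,0)≠ A(4,1)–A(4,2)= A(4,1)–A(5,1)= A(4,2)–A(5,2)= A(4,5)–B(5,5)≠  → 3/6 unlike.
Row 5: A(5,0)–A(5,1)= A(5,1)–A(5,2)= A(5,2)–A(5,3)= A(5,3)–B(5,4)≠ B(5,4)–B(5,5)=  → 1/5 unlike.
Total adjacent occupied pairs: 39; unlike-type pairs: 22.

22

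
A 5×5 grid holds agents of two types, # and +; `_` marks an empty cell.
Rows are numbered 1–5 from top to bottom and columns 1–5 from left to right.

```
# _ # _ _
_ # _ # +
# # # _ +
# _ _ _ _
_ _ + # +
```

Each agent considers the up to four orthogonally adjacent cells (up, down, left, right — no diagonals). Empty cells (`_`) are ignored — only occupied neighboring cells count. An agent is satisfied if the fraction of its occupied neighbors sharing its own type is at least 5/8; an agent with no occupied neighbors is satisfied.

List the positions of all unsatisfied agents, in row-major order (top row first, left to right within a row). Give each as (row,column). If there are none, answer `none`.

Row 1: (1,1)# 0/0 ok · (1,3)# 0/0 ok
Row 2: (2,2)# 1/1 ok · (2,4)# 0/1 unhappy · (2,5)+ 1/2 unhappy
Row 3: (3,1)# 2/2 ok · (3,2)# 3/3 ok · (3,3)# 1/1 ok · (3,5)+ 1/1 ok
Row 4: (4,1)# 1/1 ok
Row 5: (5,3)+ 0/1 unhappy · (5,4)# 0/2 unhappy · (5,5)+ 0/1 unhappy

(2,4), (2,5), (5,3), (5,4), (5,5)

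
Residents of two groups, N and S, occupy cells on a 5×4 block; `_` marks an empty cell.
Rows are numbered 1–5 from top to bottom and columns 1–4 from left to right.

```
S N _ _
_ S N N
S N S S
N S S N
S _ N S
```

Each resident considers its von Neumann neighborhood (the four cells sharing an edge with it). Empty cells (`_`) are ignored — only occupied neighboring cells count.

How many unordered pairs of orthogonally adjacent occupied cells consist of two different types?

Scan each occupied cell's neighbors to the right and below so each pair is counted once.
Row 1: S(1,1)–N(1,2)≠ N(1,2)–S(2,2)≠  → 2/2 unlike.
Row 2: S(2,2)–N(2,3)≠ S(2,2)–N(3,2)≠ N(2,3)–N(2,4)= N(2,3)–S(3,3)≠ N(2,4)–S(3,4)≠  → 4/5 unlike.
Row 3: S(3,1)–N(3,2)≠ S(3,1)–N(4,1)≠ N(3,2)–S(3,3)≠ N(3,2)–S(4,2)≠ S(3,3)–S(3,4)= S(3,3)–S(4,3)= S(3,4)–N(4,4)≠  → 5/7 unlike.
Row 4: N(4,1)–S(4,2)≠ N(4,1)–S(5,1)≠ S(4,2)–S(4,3)= S(4,3)–N(4,4)≠ S(4,3)–N(5,3)≠ N(4,4)–S(5,4)≠  → 5/6 unlike.
Row 5: N(5,3)–S(5,4)≠  → 1/1 unlike.
Total adjacent occupied pairs: 21; unlike-type pairs: 17.

17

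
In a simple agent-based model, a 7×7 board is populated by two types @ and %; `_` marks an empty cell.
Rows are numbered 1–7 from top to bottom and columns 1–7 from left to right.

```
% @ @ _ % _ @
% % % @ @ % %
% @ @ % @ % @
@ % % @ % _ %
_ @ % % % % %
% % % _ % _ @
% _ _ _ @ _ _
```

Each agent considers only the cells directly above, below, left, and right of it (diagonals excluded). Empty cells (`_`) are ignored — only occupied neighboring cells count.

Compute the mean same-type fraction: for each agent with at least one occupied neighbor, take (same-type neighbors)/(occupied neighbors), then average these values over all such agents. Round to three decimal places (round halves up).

0.425

Row 1: (1,1)% 1/2 · (1,2)@ 1/3 · (1,3)@ 1/2 · (1,5)% 0/1 · (1,7)@ 0/1
Row 2: (2,1)% 3/3 · (2,2)% 2/4 · (2,3)% 1/4 · (2,4)@ 1/3 · (2,5)@ 2/4 · (2,6)% 2/3 · (2,7)% 1/3
Row 3: (3,1)% 1/3 · (3,2)@ 1/4 · (3,3)@ 1/4 · (3,4)% 0/4 · (3,5)@ 1/4 · (3,6)% 1/3 · (3,7)@ 0/3
Row 4: (4,1)@ 0/2 · (4,2)% 1/4 · (4,3)% 2/4 · (4,4)@ 0/4 · (4,5)% 1/3 · (4,7)% 1/2
Row 5: (5,2)@ 0/3 · (5,3)% 3/4 · (5,4)% 2/3 · (5,5)% 4/4 · (5,6)% 2/2 · (5,7)% 2/3
Row 6: (6,1)% 2/2 · (6,2)% 2/3 · (6,3)% 2/2 · (6,5)% 1/2 · (6,7)@ 0/1
Row 7: (7,1)% 1/1 · (7,5)@ 0/1
Sum over 38 agents: 1/2 + 1/3 + 1/2 + 0/1 + 0/1 + 3/3 + 2/4 + 1/4 + 1/3 + 2/4 + 2/3 + 1/3 + 1/3 + 1/4 + 1/4 + 0/4 + 1/4 + 1/3 + 0/3 + 0/2 + 1/4 + 2/4 + 0/4 + 1/3 + 1/2 + 0/3 + 3/4 + 2/3 + 4/4 + 2/2 + 2/3 + 2/2 + 2/3 + 2/2 + 1/2 + 0/1 + 1/1 + 0/1 = 97/6; mean = 97/6 ÷ 38 = 97/228 = 0.425438… → 0.425.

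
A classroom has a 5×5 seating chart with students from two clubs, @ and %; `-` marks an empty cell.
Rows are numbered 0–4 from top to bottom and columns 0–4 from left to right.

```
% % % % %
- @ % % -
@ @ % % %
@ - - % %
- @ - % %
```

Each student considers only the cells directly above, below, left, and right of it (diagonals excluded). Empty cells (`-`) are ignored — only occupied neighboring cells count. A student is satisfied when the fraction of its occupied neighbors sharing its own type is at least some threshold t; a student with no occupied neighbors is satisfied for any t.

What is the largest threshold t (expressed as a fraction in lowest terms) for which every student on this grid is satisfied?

1/3

(0,0)% 1/1
(0,1)% 2/3
(0,2)% 3/3
(0,3)% 3/3
(0,4)% 1/1
(1,1)@ 1/3
(1,2)% 3/4
(1,3)% 3/3
(2,0)@ 2/2
(2,1)@ 2/3
(2,2)% 2/3
(2,3)% 4/4
(2,4)% 2/2
(3,0)@ 1/1
(3,3)% 3/3
(3,4)% 3/3
(4,1)@ — no occupied neighbors
(4,3)% 2/2
(4,4)% 2/2
The smallest same-type fraction is 1/3 at (1,1), which reduces to 1/3. Any threshold above that leaves this student unsatisfied.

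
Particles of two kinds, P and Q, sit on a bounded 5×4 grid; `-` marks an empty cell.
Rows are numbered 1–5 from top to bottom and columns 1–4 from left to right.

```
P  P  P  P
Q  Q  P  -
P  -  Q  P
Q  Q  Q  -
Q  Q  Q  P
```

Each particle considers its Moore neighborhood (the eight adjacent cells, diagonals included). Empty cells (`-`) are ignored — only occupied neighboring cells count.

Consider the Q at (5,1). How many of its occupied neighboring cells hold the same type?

3

Occupied neighbors of (5,1): (4,1)=Q, (4,2)=Q, (5,2)=Q.
Same type (Q): 3 of 3.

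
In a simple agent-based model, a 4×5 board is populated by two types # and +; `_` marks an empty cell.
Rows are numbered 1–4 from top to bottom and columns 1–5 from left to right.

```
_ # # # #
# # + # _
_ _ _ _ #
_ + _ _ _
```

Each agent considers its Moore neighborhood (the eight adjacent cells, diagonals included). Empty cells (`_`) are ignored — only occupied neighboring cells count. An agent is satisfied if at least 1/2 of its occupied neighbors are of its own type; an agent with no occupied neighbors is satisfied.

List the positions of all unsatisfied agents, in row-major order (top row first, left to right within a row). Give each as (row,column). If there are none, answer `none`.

(2,3)

Row 1: (1,2)# 3/4 satisfied · (1,3)# 4/5 satisfied · (1,4)# 3/4 satisfied · (1,5)# 2/2 satisfied
Row 2: (2,1)# 2/2 satisfied · (2,2)# 3/4 satisfied · (2,3)+ 0/5 not · (2,4)# 4/5 satisfied
Row 3: (3,5)# 1/1 satisfied
Row 4: (4,2)+ 0/0 satisfied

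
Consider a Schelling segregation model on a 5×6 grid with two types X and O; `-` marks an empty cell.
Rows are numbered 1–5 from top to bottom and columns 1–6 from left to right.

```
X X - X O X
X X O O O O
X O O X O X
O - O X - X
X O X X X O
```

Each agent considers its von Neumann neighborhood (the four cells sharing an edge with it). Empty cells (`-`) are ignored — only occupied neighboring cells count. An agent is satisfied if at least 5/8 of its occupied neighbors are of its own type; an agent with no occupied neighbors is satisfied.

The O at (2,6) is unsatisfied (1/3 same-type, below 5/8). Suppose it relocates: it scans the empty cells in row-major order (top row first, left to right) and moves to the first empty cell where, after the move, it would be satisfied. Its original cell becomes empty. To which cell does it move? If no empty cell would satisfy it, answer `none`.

(4,2)

Vacating (2,6). Empty cells in order:
  (1,3): 1/3 same-type → still unsatisfied.
  (4,2): 4/4 same-type → satisfied — stop here.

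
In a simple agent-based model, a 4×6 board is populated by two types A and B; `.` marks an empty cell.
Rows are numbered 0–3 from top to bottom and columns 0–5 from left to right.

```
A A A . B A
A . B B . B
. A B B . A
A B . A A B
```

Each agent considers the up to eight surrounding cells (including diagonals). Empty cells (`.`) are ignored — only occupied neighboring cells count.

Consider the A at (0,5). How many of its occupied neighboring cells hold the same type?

0

Occupied neighbors of (0,5): (0,4)=B, (1,5)=B.
Same type (A): 0 of 2.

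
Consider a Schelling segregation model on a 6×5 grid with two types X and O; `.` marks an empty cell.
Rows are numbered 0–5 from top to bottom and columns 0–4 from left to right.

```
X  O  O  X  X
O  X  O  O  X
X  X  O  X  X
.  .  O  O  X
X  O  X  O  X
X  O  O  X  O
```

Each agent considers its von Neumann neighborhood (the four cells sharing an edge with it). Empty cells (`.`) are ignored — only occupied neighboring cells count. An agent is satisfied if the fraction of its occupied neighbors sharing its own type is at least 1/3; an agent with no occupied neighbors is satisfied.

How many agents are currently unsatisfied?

(0,0)X 0/2 ✗
(0,1)O 1/3 ✓
(0,2)O 2/3 ✓
(0,3)X 1/3 ✓
(0,4)X 2/2 ✓
(1,0)O 0/3 ✗
(1,1)X 1/4 ✗
(1,2)O 3/4 ✓
(1,3)O 1/4 ✗
(1,4)X 2/3 ✓
(2,0)X 1/2 ✓
(2,1)X 2/3 ✓
(2,2)O 2/4 ✓
(2,3)X 1/4 ✗
(2,4)X 3/3 ✓
(3,2)O 2/3 ✓
(3,3)O 2/4 ✓
(3,4)X 2/3 ✓
(4,0)X 1/2 ✓
(4,1)O 1/3 ✓
(4,2)X 0/4 ✗
(4,3)O 1/4 ✗
(4,4)X 1/3 ✓
(5,0)X 1/2 ✓
(5,1)O 2/3 ✓
(5,2)O 1/3 ✓
(5,3)X 0/3 ✗
(5,4)O 0/2 ✗
Unsatisfied: (0,0), (1,0), (1,1), (1,3), (2,3), (4,2), (4,3), (5,3), (5,4) — 9 in total.

9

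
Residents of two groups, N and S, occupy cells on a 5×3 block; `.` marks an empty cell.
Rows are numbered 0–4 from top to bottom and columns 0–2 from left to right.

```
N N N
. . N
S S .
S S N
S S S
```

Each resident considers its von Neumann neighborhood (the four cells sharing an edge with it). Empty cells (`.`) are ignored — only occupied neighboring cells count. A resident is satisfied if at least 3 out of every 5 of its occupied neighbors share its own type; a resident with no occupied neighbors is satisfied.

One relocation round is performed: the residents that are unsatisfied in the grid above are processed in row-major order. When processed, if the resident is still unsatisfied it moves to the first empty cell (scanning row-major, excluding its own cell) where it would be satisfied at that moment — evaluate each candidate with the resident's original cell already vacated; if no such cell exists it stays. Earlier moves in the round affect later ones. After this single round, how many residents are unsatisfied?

0

Initially unsatisfied (in order): (3,2), (4,2).
  (3,2) → (1,1).
  (4,2): now satisfied by earlier moves; stays.
Resulting grid:
N N N
. N N
S S .
S S .
S S S
All satisfied now.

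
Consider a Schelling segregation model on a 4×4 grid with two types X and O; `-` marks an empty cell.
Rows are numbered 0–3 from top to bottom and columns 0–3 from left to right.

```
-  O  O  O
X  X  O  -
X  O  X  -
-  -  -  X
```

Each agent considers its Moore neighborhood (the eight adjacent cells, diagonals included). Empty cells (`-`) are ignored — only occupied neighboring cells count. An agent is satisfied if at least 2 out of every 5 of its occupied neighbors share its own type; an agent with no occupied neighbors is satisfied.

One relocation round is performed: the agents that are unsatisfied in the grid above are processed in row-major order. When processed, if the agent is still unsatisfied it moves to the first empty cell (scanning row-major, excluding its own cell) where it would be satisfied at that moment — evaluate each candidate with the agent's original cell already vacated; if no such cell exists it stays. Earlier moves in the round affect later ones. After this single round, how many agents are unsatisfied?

Initially unsatisfied (in order): (2,1).
  (2,1) → (1,3).
Resulting grid:
- O O O
X X O O
X - X -
- - - X
All satisfied now.

0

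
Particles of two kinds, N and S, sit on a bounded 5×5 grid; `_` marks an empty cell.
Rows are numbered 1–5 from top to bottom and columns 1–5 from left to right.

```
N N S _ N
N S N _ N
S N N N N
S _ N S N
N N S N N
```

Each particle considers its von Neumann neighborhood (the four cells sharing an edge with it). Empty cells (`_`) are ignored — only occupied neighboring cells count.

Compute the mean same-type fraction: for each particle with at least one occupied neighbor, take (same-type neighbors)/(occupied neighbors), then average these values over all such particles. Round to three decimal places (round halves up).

0.508

Row 1: (1,1)N 2/2 · (1,2)N 1/3 · (1,3)S 0/2 · (1,5)N 1/1
Row 2: (2,1)N 1/3 · (2,2)S 0/4 · (2,3)N 1/3 · (2,5)N 2/2
Row 3: (3,1)S 1/3 · (3,2)N 1/3 · (3,3)N 4/4 · (3,4)N 2/3 · (3,5)N 3/3
Row 4: (4,1)S 1/2 · (4,3)N 1/3 · (4,4)S 0/4 · (4,5)N 2/3
Row 5: (5,1)N 1/2 · (5,2)N 1/2 · (5,3)S 0/3 · (5,4)N 1/3 · (5,5)N 2/2
Sum over 22 particles: 2/2 + 1/3 + 0/2 + 1/1 + 1/3 + 0/4 + 1/3 + 2/2 + 1/3 + 1/3 + 4/4 + 2/3 + 3/3 + 1/2 + 1/3 + 0/4 + 2/3 + 1/2 + 1/2 + 0/3 + 1/3 + 2/2 = 67/6; mean = 67/6 ÷ 22 = 67/132 = 0.507575… → 0.508.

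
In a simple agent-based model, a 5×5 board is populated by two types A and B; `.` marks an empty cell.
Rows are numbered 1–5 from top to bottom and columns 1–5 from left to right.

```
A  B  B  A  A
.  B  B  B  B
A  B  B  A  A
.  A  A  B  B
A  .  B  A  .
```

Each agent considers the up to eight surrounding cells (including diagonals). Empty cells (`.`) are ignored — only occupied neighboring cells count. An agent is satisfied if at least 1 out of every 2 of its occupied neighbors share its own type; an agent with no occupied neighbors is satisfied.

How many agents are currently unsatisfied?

Row 1: (1,1)A 0/2 not · (1,2)B 3/4 satisfied · (1,3)B 4/5 satisfied · (1,4)A 1/5 not · (1,5)A 1/3 not
Row 2: (2,2)B 5/7 satisfied · (2,3)B 6/8 satisfied · (2,4)B 4/8 satisfied · (2,5)B 1/5 not
Row 3: (3,1)A 1/3 not · (3,2)B 3/6 satisfied · (3,3)B 5/8 satisfied · (3,4)A 2/8 not · (3,5)A 1/5 not
Row 4: (4,2)A 3/6 satisfied · (4,3)A 3/7 not · (4,4)B 3/7 not · (4,5)B 1/4 not
Row 5: (5,1)A 1/1 satisfied · (5,3)B 1/4 not · (5,4)A 1/4 not
Unsatisfied: (1,1), (1,4), (1,5), (2,5), (3,1), (3,4), (3,5), (4,3), (4,4), (4,5), (5,3), (5,4) — 12 in total.

12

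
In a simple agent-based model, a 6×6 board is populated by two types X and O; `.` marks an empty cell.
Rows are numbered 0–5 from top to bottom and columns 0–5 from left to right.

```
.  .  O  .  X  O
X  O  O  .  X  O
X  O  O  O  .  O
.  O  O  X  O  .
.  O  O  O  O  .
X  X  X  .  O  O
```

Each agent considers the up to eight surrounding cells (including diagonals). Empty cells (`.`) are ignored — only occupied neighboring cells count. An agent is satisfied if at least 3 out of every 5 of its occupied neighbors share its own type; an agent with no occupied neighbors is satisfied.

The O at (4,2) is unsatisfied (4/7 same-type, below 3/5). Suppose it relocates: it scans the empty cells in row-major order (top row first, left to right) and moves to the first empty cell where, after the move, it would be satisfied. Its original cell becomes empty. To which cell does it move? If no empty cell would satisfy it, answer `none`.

Vacating (4,2). Empty cells in order:
  (0,0): 1/2 same-type → still unsatisfied.
  (0,1): 3/4 same-type → satisfied — stop here.

(0,1)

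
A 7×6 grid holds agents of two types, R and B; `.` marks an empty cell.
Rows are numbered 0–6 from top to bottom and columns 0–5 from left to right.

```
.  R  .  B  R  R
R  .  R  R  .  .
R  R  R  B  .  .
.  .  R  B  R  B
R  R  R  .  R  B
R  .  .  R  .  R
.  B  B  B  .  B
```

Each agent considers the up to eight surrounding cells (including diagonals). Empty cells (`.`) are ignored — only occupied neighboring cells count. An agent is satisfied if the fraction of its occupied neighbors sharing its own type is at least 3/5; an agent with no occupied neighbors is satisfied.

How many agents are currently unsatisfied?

Row 0: (0,1)R 2/2 satisfied · (0,3)B 0/3 not · (0,4)R 2/3 satisfied · (0,5)R 1/1 satisfied
Row 1: (1,0)R 3/3 satisfied · (1,2)R 4/6 satisfied · (1,3)R 3/5 satisfied
Row 2: (2,0)R 2/2 satisfied · (2,1)R 5/5 satisfied · (2,2)R 4/6 satisfied · (2,3)B 1/6 not
Row 3: (3,2)R 4/6 satisfied · (3,3)B 1/6 not · (3,4)R 1/5 not · (3,5)B 1/3 not
Row 4: (4,0)R 2/2 satisfied · (4,1)R 4/4 satisfied · (4,2)R 3/4 satisfied · (4,4)R 3/6 not · (4,5)B 1/4 not
Row 5: (5,0)R 2/3 satisfied · (5,3)R 2/4 not · (5,5)R 1/3 not
Row 6: (6,1)B 1/2 not · (6,2)B 2/3 satisfied · (6,3)B 1/2 not · (6,5)B 0/1 not
Unsatisfied: (0,3), (2,3), (3,3), (3,4), (3,5), (4,4), (4,5), (5,3), (5,5), (6,1), (6,3), (6,5) — 12 in total.

12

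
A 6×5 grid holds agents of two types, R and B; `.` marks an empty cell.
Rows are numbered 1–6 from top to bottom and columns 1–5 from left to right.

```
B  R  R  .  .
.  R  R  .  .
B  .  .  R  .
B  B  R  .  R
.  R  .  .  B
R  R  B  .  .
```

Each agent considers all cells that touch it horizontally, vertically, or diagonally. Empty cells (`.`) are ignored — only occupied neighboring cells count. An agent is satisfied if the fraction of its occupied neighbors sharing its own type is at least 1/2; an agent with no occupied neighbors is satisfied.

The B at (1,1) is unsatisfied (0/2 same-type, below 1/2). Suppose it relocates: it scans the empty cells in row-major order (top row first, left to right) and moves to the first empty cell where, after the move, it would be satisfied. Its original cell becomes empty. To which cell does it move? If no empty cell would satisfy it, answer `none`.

Vacating (1,1). Empty cells in order:
  (1,4): 0/2 same-type → still unsatisfied.
  (1,5): 0/0 same-type → satisfied — stop here.

(1,5)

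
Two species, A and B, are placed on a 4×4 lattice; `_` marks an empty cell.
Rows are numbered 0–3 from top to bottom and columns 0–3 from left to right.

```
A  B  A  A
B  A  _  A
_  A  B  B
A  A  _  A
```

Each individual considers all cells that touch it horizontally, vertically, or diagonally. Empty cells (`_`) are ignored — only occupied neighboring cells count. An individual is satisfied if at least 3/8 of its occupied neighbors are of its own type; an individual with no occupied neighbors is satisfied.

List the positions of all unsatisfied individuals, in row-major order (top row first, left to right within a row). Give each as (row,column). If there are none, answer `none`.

(0,0)A 1/3 ✗
(0,1)B 1/4 ✗
(0,2)A 3/4 ✓
(0,3)A 2/2 ✓
(1,0)B 1/4 ✗
(1,1)A 3/6 ✓
(1,3)A 2/4 ✓
(2,1)A 3/5 ✓
(2,2)B 1/6 ✗
(2,3)B 1/3 ✗
(3,0)A 2/2 ✓
(3,1)A 2/3 ✓
(3,3)A 0/2 ✗

(0,0), (0,1), (1,0), (2,2), (2,3), (3,3)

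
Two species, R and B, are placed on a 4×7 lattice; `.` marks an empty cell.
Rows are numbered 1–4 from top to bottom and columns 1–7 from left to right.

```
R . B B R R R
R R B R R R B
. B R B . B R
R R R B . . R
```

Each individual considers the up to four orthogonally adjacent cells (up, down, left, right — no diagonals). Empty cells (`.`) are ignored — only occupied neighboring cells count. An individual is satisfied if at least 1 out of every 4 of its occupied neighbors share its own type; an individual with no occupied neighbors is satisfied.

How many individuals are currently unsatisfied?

(1,1)R 1/1 ok
(1,3)B 2/2 ok
(1,4)B 1/3 ok
(1,5)R 2/3 ok
(1,6)R 3/3 ok
(1,7)R 1/2 ok
(2,1)R 2/2 ok
(2,2)R 1/3 ok
(2,3)B 1/4 ok
(2,4)R 1/4 ok
(2,5)R 3/3 ok
(2,6)R 2/4 ok
(2,7)B 0/3 unhappy
(3,2)B 0/3 unhappy
(3,3)R 1/4 ok
(3,4)B 1/3 ok
(3,6)B 0/2 unhappy
(3,7)R 1/3 ok
(4,1)R 1/1 ok
(4,2)R 2/3 ok
(4,3)R 2/3 ok
(4,4)B 1/2 ok
(4,7)R 1/1 ok
Unsatisfied: (2,7), (3,2), (3,6) — 3 in total.

3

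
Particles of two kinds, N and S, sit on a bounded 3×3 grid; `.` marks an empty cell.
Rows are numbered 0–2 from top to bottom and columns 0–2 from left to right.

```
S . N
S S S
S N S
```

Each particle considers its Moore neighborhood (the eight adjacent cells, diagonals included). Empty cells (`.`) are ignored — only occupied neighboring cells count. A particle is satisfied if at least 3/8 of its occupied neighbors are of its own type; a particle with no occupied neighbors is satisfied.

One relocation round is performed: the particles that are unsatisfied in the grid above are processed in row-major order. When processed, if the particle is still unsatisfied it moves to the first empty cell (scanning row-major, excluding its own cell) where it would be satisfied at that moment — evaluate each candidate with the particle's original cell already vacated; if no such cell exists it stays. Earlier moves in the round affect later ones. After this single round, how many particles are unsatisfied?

2

Initially unsatisfied (in order): (0,2), (2,1).
  (0,2): no empty cell satisfies it; stays.
  (2,1): no empty cell satisfies it; stays.
Resulting grid:
S . N
S S S
S N S
Unsatisfied now: (0,2), (2,1).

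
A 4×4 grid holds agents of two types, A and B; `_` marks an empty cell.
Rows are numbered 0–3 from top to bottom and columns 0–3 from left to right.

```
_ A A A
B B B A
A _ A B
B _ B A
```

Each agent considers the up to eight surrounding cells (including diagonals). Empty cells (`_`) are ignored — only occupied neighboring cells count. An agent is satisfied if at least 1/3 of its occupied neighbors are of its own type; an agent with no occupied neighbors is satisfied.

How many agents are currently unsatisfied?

4

Row 0: (0,1)A 1/4 not · (0,2)A 3/5 satisfied · (0,3)A 2/3 satisfied
Row 1: (1,0)B 1/3 satisfied · (1,1)B 2/6 satisfied · (1,2)B 2/7 not · (1,3)A 3/5 satisfied
Row 2: (2,0)A 0/3 not · (2,2)A 2/6 satisfied · (2,3)B 2/5 satisfied
Row 3: (3,0)B 0/1 not · (3,2)B 1/3 satisfied · (3,3)A 1/3 satisfied
Unsatisfied: (0,1), (1,2), (2,0), (3,0) — 4 in total.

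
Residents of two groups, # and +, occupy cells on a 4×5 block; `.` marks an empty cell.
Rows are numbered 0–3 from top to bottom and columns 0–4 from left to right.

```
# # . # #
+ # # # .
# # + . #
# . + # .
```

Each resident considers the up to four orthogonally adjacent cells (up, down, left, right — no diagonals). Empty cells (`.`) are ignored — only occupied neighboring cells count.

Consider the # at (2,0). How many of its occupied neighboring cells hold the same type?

2

Occupied neighbors of (2,0): (1,0)=+, (3,0)=#, (2,1)=#.
Same type (#): 2 of 3.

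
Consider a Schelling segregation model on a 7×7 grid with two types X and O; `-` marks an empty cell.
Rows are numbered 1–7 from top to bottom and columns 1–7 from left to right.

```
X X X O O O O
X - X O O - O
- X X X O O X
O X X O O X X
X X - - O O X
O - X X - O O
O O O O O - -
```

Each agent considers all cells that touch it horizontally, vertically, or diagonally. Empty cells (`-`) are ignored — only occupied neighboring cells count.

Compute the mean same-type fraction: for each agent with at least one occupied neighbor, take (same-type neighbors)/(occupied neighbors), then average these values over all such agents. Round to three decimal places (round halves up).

0.657

(1,1)X 2/2
(1,2)X 4/4
(1,3)X 2/4
(1,4)O 3/5
(1,5)O 4/4
(1,6)O 4/4
(1,7)O 2/2
(2,1)X 3/3
(2,3)X 5/7
(2,4)O 4/8
(2,5)O 6/7
(2,7)O 3/4
(3,2)X 5/6
(3,3)X 5/7
(3,4)X 3/8
(3,5)O 5/7
(3,6)O 4/7
(3,7)X 2/4
(4,1)O 0/4
(4,2)X 5/6
(4,3)X 5/6
(4,4)O 3/6
(4,5)O 5/7
(4,6)X 3/8
(4,7)X 3/5
(5,1)X 2/4
(5,2)X 4/6
(5,5)O 4/6
(5,6)O 4/7
(5,7)X 2/5
(6,1)O 2/4
(6,3)X 2/5
(6,4)X 1/5
(6,6)O 4/5
(6,7)O 2/3
(7,1)O 2/2
(7,2)O 3/4
(7,3)O 2/4
(7,4)O 2/4
(7,5)O 2/3
Sum over 40 agents: 2/2 + 4/4 + 2/4 + 3/5 + 4/4 + 4/4 + 2/2 + 3/3 + 5/7 + 4/8 + 6/7 + 3/4 + 5/6 + 5/7 + 3/8 + 5/7 + 4/7 + 2/4 + 0/4 + 5/6 + 5/6 + 3/6 + 5/7 + 3/8 + 3/5 + 2/4 + 4/6 + 4/6 + 4/7 + 2/5 + 2/4 + 2/5 + 1/5 + 4/5 + 2/3 + 2/2 + 3/4 + 2/4 + 2/4 + 2/3 = 2207/84; mean = 2207/84 ÷ 40 = 2207/3360 = 0.656845… → 0.657.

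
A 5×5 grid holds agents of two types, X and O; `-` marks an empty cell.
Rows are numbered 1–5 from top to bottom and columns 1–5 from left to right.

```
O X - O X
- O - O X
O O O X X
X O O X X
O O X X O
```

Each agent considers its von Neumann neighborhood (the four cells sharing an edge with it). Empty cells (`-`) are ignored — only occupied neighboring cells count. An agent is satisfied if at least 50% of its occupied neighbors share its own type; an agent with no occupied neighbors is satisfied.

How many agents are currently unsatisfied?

(1,1)O 0/1 unhappy
(1,2)X 0/2 unhappy
(1,4)O 1/2 ok
(1,5)X 1/2 ok
(2,2)O 1/2 ok
(2,4)O 1/3 unhappy
(2,5)X 2/3 ok
(3,1)O 1/2 ok
(3,2)O 4/4 ok
(3,3)O 2/3 ok
(3,4)X 2/4 ok
(3,5)X 3/3 ok
(4,1)X 0/3 unhappy
(4,2)O 3/4 ok
(4,3)O 2/4 ok
(4,4)X 3/4 ok
(4,5)X 2/3 ok
(5,1)O 1/2 ok
(5,2)O 2/3 ok
(5,3)X 1/3 unhappy
(5,4)X 2/3 ok
(5,5)O 0/2 unhappy
Unsatisfied: (1,1), (1,2), (2,4), (4,1), (5,3), (5,5) — 6 in total.

6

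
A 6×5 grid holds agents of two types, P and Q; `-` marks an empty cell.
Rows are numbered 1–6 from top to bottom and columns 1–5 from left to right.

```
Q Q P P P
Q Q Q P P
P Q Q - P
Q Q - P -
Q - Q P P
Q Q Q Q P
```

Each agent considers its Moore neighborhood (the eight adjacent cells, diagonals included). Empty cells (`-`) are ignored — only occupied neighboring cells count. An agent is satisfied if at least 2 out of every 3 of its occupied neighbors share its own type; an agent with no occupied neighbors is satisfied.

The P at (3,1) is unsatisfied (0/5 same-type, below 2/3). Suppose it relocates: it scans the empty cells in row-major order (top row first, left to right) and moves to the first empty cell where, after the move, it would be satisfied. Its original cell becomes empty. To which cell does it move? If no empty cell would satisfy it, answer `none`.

Vacating (3,1). Empty cells in order:
  (3,4): 4/6 same-type → satisfied — stop here.

(3,4)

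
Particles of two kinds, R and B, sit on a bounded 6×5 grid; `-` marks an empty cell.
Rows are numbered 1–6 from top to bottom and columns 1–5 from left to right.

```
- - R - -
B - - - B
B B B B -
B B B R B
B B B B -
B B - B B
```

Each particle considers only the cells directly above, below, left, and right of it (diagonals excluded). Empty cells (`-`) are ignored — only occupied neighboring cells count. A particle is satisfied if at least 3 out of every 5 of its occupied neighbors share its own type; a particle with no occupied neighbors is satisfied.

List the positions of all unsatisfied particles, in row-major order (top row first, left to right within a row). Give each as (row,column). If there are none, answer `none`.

(1,3)R 0/0 ok
(2,1)B 1/1 ok
(2,5)B 0/0 ok
(3,1)B 3/3 ok
(3,2)B 3/3 ok
(3,3)B 3/3 ok
(3,4)B 1/2 unhappy
(4,1)B 3/3 ok
(4,2)B 4/4 ok
(4,3)B 3/4 ok
(4,4)R 0/4 unhappy
(4,5)B 0/1 unhappy
(5,1)B 3/3 ok
(5,2)B 4/4 ok
(5,3)B 3/3 ok
(5,4)B 2/3 ok
(6,1)B 2/2 ok
(6,2)B 2/2 ok
(6,4)B 2/2 ok
(6,5)B 1/1 ok

(3,4), (4,4), (4,5)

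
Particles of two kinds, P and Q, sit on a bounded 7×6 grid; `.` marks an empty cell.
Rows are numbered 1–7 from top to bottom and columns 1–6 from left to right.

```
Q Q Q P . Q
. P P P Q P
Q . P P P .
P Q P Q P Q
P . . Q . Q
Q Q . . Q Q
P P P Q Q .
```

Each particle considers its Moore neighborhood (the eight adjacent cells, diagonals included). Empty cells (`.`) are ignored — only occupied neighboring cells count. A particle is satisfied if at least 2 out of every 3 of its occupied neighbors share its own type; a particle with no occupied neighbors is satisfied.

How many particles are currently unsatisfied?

(1,1)Q 1/2 not
(1,2)Q 2/4 not
(1,3)Q 1/5 not
(1,4)P 2/4 not
(1,6)Q 1/2 not
(2,2)P 2/6 not
(2,3)P 5/7 satisfied
(2,4)P 5/7 satisfied
(2,5)Q 1/6 not
(2,6)P 1/3 not
(3,1)Q 1/3 not
(3,3)P 5/7 satisfied
(3,4)P 6/8 satisfied
(3,5)P 4/7 not
(4,1)P 1/3 not
(4,2)Q 1/5 not
(4,3)P 2/5 not
(4,4)Q 1/6 not
(4,5)P 2/6 not
(4,6)Q 1/3 not
(5,1)P 1/4 not
(5,4)Q 2/4 not
(5,6)Q 3/4 satisfied
(6,1)Q 1/4 not
(6,2)Q 1/5 not
(6,5)Q 5/5 satisfied
(6,6)Q 3/3 satisfied
(7,1)P 1/3 not
(7,2)P 2/4 not
(7,3)P 1/3 not
(7,4)Q 2/3 satisfied
(7,5)Q 3/3 satisfied
Unsatisfied: (1,1), (1,2), (1,3), (1,4), (1,6), (2,2), (2,5), (2,6), (3,1), (3,5), (4,1), (4,2), (4,3), (4,4), (4,5), (4,6), (5,1), (5,4), (6,1), (6,2), (7,1), (7,2), (7,3) — 23 in total.

23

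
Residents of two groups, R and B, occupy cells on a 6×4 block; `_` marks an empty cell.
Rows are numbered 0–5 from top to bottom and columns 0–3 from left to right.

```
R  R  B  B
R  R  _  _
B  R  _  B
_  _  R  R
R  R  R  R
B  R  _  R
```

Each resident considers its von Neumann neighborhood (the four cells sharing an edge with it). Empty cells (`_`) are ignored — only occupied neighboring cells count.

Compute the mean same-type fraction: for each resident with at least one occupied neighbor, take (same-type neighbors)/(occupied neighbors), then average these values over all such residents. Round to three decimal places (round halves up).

(0,0)R 2/2
(0,1)R 2/3
(0,2)B 1/2
(0,3)B 1/1
(1,0)R 2/3
(1,1)R 3/3
(2,0)B 0/2
(2,1)R 1/2
(2,3)B 0/1
(3,2)R 2/2
(3,3)R 2/3
(4,0)R 1/2
(4,1)R 3/3
(4,2)R 3/3
(4,3)R 3/3
(5,0)B 0/2
(5,1)R 1/2
(5,3)R 1/1
Sum over 18 residents: 2/2 + 2/3 + 1/2 + 1/1 + 2/3 + 3/3 + 0/2 + 1/2 + 0/1 + 2/2 + 2/3 + 1/2 + 3/3 + 3/3 + 3/3 + 0/2 + 1/2 + 1/1 = 12; mean = 12 ÷ 18 = 2/3 = 0.666666… → 0.667.

0.667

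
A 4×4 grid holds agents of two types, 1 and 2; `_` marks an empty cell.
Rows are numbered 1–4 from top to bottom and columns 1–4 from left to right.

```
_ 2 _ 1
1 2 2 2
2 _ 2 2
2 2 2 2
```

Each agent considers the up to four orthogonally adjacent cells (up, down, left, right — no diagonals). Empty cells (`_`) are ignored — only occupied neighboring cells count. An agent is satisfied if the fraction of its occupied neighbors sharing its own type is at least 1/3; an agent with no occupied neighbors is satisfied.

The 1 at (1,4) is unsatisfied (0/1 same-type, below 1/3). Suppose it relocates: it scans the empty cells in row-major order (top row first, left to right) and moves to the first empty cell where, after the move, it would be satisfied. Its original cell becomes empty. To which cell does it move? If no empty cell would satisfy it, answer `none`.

Vacating (1,4). Empty cells in order:
  (1,1): 1/2 same-type → satisfied — stop here.

(1,1)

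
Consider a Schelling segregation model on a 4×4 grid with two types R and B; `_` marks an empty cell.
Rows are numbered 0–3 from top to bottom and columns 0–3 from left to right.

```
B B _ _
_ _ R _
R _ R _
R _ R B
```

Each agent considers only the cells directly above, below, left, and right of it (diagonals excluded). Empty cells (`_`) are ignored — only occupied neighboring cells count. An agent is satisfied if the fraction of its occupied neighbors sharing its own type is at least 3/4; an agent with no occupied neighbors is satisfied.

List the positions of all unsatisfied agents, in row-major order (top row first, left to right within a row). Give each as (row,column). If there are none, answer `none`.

(3,2), (3,3)

(0,0)B 1/1 satisfied
(0,1)B 1/1 satisfied
(1,2)R 1/1 satisfied
(2,0)R 1/1 satisfied
(2,2)R 2/2 satisfied
(3,0)R 1/1 satisfied
(3,2)R 1/2 not
(3,3)B 0/1 not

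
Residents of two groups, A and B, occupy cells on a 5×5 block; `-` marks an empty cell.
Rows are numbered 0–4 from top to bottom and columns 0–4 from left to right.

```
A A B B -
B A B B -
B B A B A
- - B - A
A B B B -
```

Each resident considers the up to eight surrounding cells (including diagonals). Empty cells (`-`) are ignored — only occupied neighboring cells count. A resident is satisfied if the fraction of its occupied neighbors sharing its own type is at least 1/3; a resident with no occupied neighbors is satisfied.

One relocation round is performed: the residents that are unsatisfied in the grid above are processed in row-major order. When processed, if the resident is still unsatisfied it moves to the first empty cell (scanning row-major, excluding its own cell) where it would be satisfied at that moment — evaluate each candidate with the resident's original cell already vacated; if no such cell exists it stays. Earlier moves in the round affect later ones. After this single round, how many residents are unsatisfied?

Initially unsatisfied (in order): (2,2), (4,0).
  (2,2) → (3,3).
  (4,0) → (4,4).
Resulting grid:
A A B B -
B A B B -
B B - B A
- - B A A
- B B B A
Unsatisfied now: (1,1).

1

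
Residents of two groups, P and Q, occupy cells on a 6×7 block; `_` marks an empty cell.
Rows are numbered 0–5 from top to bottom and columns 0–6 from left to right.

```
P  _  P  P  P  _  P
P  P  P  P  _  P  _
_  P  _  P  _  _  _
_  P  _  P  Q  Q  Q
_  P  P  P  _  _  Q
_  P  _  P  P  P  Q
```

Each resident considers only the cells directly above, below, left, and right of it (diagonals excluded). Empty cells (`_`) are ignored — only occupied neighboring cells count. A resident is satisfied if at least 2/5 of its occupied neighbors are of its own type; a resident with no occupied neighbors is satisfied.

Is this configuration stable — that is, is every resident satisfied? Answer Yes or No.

Yes

Row 0: (0,0)P 1/1 satisfied · (0,2)P 2/2 satisfied · (0,3)P 3/3 satisfied · (0,4)P 1/1 satisfied · (0,6)P 0/0 satisfied
Row 1: (1,0)P 2/2 satisfied · (1,1)P 3/3 satisfied · (1,2)P 3/3 satisfied · (1,3)P 3/3 satisfied · (1,5)P 0/0 satisfied
Row 2: (2,1)P 2/2 satisfied · (2,3)P 2/2 satisfied
Row 3: (3,1)P 2/2 satisfied · (3,3)P 2/3 satisfied · (3,4)Q 1/2 satisfied · (3,5)Q 2/2 satisfied · (3,6)Q 2/2 satisfied
Row 4: (4,1)P 3/3 satisfied · (4,2)P 2/2 satisfied · (4,3)P 3/3 satisfied · (4,6)Q 2/2 satisfied
Row 5: (5,1)P 1/1 satisfied · (5,3)P 2/2 satisfied · (5,4)P 2/2 satisfied · (5,5)P 1/2 satisfied · (5,6)Q 1/2 satisfied
All meet the threshold, so the configuration is stable.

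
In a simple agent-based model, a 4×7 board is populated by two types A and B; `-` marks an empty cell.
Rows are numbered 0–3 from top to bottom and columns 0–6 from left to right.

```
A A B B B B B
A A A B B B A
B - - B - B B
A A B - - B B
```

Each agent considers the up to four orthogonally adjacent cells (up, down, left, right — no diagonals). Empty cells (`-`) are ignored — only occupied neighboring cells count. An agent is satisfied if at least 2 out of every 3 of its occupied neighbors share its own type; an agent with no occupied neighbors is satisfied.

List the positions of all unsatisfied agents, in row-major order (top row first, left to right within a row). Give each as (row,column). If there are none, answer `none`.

(0,2), (0,6), (1,2), (1,6), (2,0), (3,0), (3,1), (3,2)

Row 0: (0,0)A 2/2 satisfied · (0,1)A 2/3 satisfied · (0,2)B 1/3 not · (0,3)B 3/3 satisfied · (0,4)B 3/3 satisfied · (0,5)B 3/3 satisfied · (0,6)B 1/2 not
Row 1: (1,0)A 2/3 satisfied · (1,1)A 3/3 satisfied · (1,2)A 1/3 not · (1,3)B 3/4 satisfied · (1,4)B 3/3 satisfied · (1,5)B 3/4 satisfied · (1,6)A 0/3 not
Row 2: (2,0)B 0/2 not · (2,3)B 1/1 satisfied · (2,5)B 3/3 satisfied · (2,6)B 2/3 satisfied
Row 3: (3,0)A 1/2 not · (3,1)A 1/2 not · (3,2)B 0/1 not · (3,5)B 2/2 satisfied · (3,6)B 2/2 satisfied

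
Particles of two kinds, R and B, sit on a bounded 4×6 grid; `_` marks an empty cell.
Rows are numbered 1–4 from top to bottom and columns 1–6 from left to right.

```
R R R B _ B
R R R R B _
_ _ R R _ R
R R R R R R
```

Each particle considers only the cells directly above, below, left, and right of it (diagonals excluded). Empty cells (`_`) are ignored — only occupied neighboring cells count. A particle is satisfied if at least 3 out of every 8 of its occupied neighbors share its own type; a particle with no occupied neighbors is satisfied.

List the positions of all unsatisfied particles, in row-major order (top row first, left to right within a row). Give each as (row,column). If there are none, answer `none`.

(1,4), (2,5)

(1,1)R 2/2 ✓
(1,2)R 3/3 ✓
(1,3)R 2/3 ✓
(1,4)B 0/2 ✗
(1,6)B 0/0 ✓
(2,1)R 2/2 ✓
(2,2)R 3/3 ✓
(2,3)R 4/4 ✓
(2,4)R 2/4 ✓
(2,5)B 0/1 ✗
(3,3)R 3/3 ✓
(3,4)R 3/3 ✓
(3,6)R 1/1 ✓
(4,1)R 1/1 ✓
(4,2)R 2/2 ✓
(4,3)R 3/3 ✓
(4,4)R 3/3 ✓
(4,5)R 2/2 ✓
(4,6)R 2/2 ✓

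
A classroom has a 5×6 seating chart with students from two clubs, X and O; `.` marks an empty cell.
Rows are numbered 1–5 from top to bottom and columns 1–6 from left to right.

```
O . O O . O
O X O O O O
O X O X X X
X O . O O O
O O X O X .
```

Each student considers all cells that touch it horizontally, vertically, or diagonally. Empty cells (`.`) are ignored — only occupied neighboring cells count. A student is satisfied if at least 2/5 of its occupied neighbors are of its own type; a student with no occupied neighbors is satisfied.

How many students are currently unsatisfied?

9

Row 1: (1,1)O 1/2 ok · (1,3)O 3/4 ok · (1,4)O 4/4 ok · (1,6)O 2/2 ok
Row 2: (2,1)O 2/4 ok · (2,2)X 1/7 unhappy · (2,3)O 4/7 ok · (2,4)O 5/7 ok · (2,5)O 4/7 ok · (2,6)O 2/4 ok
Row 3: (3,1)O 2/5 ok · (3,2)X 2/7 unhappy · (3,3)O 4/7 ok · (3,4)X 1/7 unhappy · (3,5)X 2/8 unhappy · (3,6)X 1/5 unhappy
Row 4: (4,1)X 1/5 unhappy · (4,2)O 4/7 ok · (4,4)O 3/7 ok · (4,5)O 3/7 ok · (4,6)O 1/4 unhappy
Row 5: (5,1)O 2/3 ok · (5,2)O 2/4 ok · (5,3)X 0/4 unhappy · (5,4)O 2/4 ok · (5,5)X 0/4 unhappy
Unsatisfied: (2,2), (3,2), (3,4), (3,5), (3,6), (4,1), (4,6), (5,3), (5,5) — 9 in total.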